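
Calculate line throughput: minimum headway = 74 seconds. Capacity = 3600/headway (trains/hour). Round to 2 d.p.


Capacity = 3600 / headway
Capacity = 3600 / 74
Capacity = 48.65 trains/hour

48.65


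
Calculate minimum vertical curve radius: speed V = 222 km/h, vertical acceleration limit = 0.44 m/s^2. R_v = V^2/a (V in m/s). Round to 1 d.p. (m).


Convert speed: V = 222 / 3.6 = 61.6667 m/s
V^2 = 3802.7778 m^2/s^2
R_v = 3802.7778 / 0.44
R_v = 8642.7 m

8642.7


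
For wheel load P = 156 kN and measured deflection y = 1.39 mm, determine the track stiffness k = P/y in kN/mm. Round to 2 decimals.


Track stiffness k = P / y
k = 156 / 1.39
k = 112.23 kN/mm

112.23


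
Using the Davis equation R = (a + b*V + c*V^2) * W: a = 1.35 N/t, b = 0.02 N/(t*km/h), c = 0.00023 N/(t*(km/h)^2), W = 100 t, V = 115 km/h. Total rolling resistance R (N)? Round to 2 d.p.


b*V = 0.02 * 115 = 2.3
c*V^2 = 0.00023 * 13225 = 3.04175
R_per_t = 1.35 + 2.3 + 3.04175 = 6.69175 N/t
R_total = 6.69175 * 100 = 669.18 N

669.18


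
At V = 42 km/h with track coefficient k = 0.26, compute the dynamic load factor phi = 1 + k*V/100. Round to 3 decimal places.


phi = 1 + k * V / 100
phi = 1 + 0.26 * 42 / 100
phi = 1 + 0.1092
phi = 1.109

1.109


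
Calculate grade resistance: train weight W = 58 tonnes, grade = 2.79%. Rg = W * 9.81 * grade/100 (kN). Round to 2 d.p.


Rg = W * 9.81 * grade / 100
Rg = 58 * 9.81 * 2.79 / 100
Rg = 568.98 * 0.0279
Rg = 15.87 kN

15.87


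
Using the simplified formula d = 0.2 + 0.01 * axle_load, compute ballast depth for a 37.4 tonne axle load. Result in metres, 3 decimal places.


d = 0.2 + 0.01 * 37.4
d = 0.2 + 0.374
d = 0.574 m

0.574


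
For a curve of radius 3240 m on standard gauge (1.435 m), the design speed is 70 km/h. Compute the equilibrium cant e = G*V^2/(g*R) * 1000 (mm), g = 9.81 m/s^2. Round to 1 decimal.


Convert speed: V = 70 / 3.6 = 19.4444 m/s
Apply formula: e = 1.435 * 19.4444^2 / (9.81 * 3240)
e = 1.435 * 378.0864 / 31784.4
e = 0.01707 m = 17.1 mm

17.1


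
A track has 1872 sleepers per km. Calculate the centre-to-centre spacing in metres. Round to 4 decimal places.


Spacing = 1000 m / number of sleepers
Spacing = 1000 / 1872
Spacing = 0.5342 m

0.5342


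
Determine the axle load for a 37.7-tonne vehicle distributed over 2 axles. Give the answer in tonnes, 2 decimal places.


Load per axle = total weight / number of axles
Load = 37.7 / 2
Load = 18.85 tonnes

18.85


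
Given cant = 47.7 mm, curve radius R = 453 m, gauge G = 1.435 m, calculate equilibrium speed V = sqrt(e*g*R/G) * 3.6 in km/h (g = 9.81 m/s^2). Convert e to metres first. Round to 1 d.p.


Convert cant: e = 47.7 mm = 0.0477 m
V_ms = sqrt(0.0477 * 9.81 * 453 / 1.435)
V_ms = sqrt(147.718091) = 12.1539 m/s
V = 12.1539 * 3.6 = 43.8 km/h

43.8


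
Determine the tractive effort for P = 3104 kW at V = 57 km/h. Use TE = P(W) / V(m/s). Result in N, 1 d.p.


Convert: P = 3104 kW = 3104000 W
V = 57 / 3.6 = 15.8333 m/s
TE = 3104000 / 15.8333
TE = 196042.1 N

196042.1


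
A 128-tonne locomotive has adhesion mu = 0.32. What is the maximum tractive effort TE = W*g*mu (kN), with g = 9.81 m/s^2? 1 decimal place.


TE_max = W * g * mu
TE_max = 128 * 9.81 * 0.32
TE_max = 1255.68 * 0.32
TE_max = 401.8 kN

401.8


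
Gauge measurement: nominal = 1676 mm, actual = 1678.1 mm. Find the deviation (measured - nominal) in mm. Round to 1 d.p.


Deviation = measured - nominal
Deviation = 1678.1 - 1676
Deviation = 2.1 mm

2.1


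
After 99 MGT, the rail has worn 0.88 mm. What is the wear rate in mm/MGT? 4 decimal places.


Wear rate = total wear / cumulative tonnage
Rate = 0.88 / 99
Rate = 0.0089 mm/MGT

0.0089


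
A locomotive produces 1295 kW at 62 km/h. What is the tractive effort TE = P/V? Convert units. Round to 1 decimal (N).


Convert: P = 1295 kW = 1295000 W
V = 62 / 3.6 = 17.2222 m/s
TE = 1295000 / 17.2222
TE = 75193.5 N

75193.5


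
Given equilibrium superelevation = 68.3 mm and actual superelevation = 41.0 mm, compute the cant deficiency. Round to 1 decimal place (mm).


Cant deficiency = equilibrium cant - actual cant
CD = 68.3 - 41.0
CD = 27.3 mm

27.3


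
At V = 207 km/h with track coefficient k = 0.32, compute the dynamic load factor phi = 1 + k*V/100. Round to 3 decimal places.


phi = 1 + k * V / 100
phi = 1 + 0.32 * 207 / 100
phi = 1 + 0.6624
phi = 1.662

1.662


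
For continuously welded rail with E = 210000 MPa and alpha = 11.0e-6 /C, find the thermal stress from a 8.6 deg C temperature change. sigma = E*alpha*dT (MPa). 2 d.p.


sigma = E * alpha * dT
sigma = 210000 * 11.0e-6 * 8.6
sigma = 2.31 * 8.6
sigma = 19.87 MPa

19.87


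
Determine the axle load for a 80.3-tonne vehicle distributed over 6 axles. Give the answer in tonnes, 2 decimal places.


Load per axle = total weight / number of axles
Load = 80.3 / 6
Load = 13.38 tonnes

13.38


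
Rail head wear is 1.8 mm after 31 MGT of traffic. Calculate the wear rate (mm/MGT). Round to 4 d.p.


Wear rate = total wear / cumulative tonnage
Rate = 1.8 / 31
Rate = 0.0581 mm/MGT

0.0581


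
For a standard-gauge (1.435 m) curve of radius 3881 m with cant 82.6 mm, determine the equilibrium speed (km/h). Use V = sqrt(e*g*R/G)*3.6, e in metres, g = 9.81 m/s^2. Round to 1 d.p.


Convert cant: e = 82.6 mm = 0.0826 m
V_ms = sqrt(0.0826 * 9.81 * 3881 / 1.435)
V_ms = sqrt(2191.496576) = 46.8134 m/s
V = 46.8134 * 3.6 = 168.5 km/h

168.5


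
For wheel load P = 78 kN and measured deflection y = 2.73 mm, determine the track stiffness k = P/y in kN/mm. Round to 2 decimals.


Track stiffness k = P / y
k = 78 / 2.73
k = 28.57 kN/mm

28.57


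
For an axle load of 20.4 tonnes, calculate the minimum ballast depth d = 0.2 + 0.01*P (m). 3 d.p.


d = 0.2 + 0.01 * 20.4
d = 0.2 + 0.204
d = 0.404 m

0.404


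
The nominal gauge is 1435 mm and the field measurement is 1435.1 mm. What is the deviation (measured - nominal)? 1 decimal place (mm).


Deviation = measured - nominal
Deviation = 1435.1 - 1435
Deviation = 0.1 mm

0.1


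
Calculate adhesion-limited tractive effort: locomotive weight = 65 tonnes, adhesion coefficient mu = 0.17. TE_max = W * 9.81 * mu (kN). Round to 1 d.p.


TE_max = W * g * mu
TE_max = 65 * 9.81 * 0.17
TE_max = 637.65 * 0.17
TE_max = 108.4 kN

108.4


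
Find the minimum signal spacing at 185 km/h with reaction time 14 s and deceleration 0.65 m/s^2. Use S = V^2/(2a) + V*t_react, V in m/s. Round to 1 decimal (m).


V = 185 / 3.6 = 51.3889 m/s
Braking distance = 51.3889^2 / (2*0.65) = 2031.3984 m
Sighting distance = 51.3889 * 14 = 719.4444 m
S = 2031.3984 + 719.4444 = 2750.8 m

2750.8


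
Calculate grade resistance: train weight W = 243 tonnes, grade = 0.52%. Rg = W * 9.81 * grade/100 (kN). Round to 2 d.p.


Rg = W * 9.81 * grade / 100
Rg = 243 * 9.81 * 0.52 / 100
Rg = 2383.83 * 0.0052
Rg = 12.40 kN

12.40


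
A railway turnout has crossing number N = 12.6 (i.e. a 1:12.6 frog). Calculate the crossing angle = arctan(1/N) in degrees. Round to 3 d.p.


1/N = 1/12.6 = 0.079365
angle = arctan(0.079365) = 0.079199 rad
angle = 0.079199 * 180/pi = 4.538 degrees

4.538


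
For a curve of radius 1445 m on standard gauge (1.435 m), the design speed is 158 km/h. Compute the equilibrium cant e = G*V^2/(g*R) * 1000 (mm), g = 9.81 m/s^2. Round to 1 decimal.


Convert speed: V = 158 / 3.6 = 43.8889 m/s
Apply formula: e = 1.435 * 43.8889^2 / (9.81 * 1445)
e = 1.435 * 1926.2346 / 14175.45
e = 0.194995 m = 195.0 mm

195.0


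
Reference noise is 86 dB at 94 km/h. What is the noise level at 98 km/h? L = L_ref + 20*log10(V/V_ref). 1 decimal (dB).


V/V_ref = 98 / 94 = 1.042553
log10(1.042553) = 0.018098
20 * 0.018098 = 0.362
L = 86 + 0.362 = 86.4 dB

86.4


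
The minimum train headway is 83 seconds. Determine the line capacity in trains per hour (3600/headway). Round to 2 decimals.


Capacity = 3600 / headway
Capacity = 3600 / 83
Capacity = 43.37 trains/hour

43.37


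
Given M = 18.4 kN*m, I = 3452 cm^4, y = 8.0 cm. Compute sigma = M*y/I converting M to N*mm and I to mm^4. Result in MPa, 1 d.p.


Convert units:
M = 18.4 kN*m = 18400000 N*mm
y = 8.0 cm = 80 mm
I = 3452 cm^4 = 34520000 mm^4
sigma = 18400000 * 80 / 34520000
sigma = 42.6 MPa

42.6


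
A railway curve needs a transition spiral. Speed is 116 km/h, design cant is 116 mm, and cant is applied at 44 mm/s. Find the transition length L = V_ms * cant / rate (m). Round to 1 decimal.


Convert speed: V = 116 / 3.6 = 32.2222 m/s
L = 32.2222 * 116 / 44
L = 3737.7778 / 44
L = 84.9 m

84.9


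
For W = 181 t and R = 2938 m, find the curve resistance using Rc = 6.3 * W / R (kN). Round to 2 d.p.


Rc = 6.3 * W / R
Rc = 6.3 * 181 / 2938
Rc = 1140.3 / 2938
Rc = 0.39 kN

0.39


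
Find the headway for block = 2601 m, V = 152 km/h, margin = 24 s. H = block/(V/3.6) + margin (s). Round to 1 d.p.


V = 152 / 3.6 = 42.2222 m/s
Block traversal time = 2601 / 42.2222 = 61.6026 s
Headway = 61.6026 + 24
Headway = 85.6 s

85.6


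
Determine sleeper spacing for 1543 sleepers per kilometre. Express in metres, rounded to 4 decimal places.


Spacing = 1000 m / number of sleepers
Spacing = 1000 / 1543
Spacing = 0.6481 m

0.6481


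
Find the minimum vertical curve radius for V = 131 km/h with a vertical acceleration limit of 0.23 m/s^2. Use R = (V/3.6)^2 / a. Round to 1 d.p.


Convert speed: V = 131 / 3.6 = 36.3889 m/s
V^2 = 1324.1512 m^2/s^2
R_v = 1324.1512 / 0.23
R_v = 5757.2 m

5757.2


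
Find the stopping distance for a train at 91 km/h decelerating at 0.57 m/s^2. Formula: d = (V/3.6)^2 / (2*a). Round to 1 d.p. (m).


Convert speed: V = 91 / 3.6 = 25.2778 m/s
V^2 = 638.966
d = 638.966 / (2 * 0.57)
d = 638.966 / 1.14
d = 560.5 m

560.5


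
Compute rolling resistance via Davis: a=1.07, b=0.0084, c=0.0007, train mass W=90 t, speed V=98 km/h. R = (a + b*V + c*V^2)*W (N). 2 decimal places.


b*V = 0.0084 * 98 = 0.8232
c*V^2 = 0.0007 * 9604 = 6.7228
R_per_t = 1.07 + 0.8232 + 6.7228 = 8.616 N/t
R_total = 8.616 * 90 = 775.44 N

775.44


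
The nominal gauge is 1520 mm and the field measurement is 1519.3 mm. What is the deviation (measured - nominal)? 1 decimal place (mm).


Deviation = measured - nominal
Deviation = 1519.3 - 1520
Deviation = -0.7 mm

-0.7


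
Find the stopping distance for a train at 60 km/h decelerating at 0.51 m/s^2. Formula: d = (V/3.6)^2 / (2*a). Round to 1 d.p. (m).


Convert speed: V = 60 / 3.6 = 16.6667 m/s
V^2 = 277.7778
d = 277.7778 / (2 * 0.51)
d = 277.7778 / 1.02
d = 272.3 m

272.3


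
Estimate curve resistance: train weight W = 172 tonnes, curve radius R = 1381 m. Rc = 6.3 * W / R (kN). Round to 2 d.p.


Rc = 6.3 * W / R
Rc = 6.3 * 172 / 1381
Rc = 1083.6 / 1381
Rc = 0.78 kN

0.78


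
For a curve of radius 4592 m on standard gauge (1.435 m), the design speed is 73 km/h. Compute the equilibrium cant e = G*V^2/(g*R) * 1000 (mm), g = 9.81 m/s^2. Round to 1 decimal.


Convert speed: V = 73 / 3.6 = 20.2778 m/s
Apply formula: e = 1.435 * 20.2778^2 / (9.81 * 4592)
e = 1.435 * 411.1883 / 45047.52
e = 0.013099 m = 13.1 mm

13.1


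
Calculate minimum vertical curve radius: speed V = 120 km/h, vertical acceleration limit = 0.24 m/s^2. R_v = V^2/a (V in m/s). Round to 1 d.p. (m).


Convert speed: V = 120 / 3.6 = 33.3333 m/s
V^2 = 1111.1111 m^2/s^2
R_v = 1111.1111 / 0.24
R_v = 4629.6 m

4629.6


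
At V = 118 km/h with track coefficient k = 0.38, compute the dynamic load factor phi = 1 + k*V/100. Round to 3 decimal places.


phi = 1 + k * V / 100
phi = 1 + 0.38 * 118 / 100
phi = 1 + 0.4484
phi = 1.448

1.448


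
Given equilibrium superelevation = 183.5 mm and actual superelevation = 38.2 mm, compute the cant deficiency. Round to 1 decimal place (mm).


Cant deficiency = equilibrium cant - actual cant
CD = 183.5 - 38.2
CD = 145.3 mm

145.3


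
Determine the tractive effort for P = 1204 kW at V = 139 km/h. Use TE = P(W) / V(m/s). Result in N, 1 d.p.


Convert: P = 1204 kW = 1204000 W
V = 139 / 3.6 = 38.6111 m/s
TE = 1204000 / 38.6111
TE = 31182.7 N

31182.7


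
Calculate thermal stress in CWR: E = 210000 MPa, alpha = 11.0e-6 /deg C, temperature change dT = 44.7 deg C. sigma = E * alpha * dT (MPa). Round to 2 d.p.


sigma = E * alpha * dT
sigma = 210000 * 11.0e-6 * 44.7
sigma = 2.31 * 44.7
sigma = 103.26 MPa

103.26


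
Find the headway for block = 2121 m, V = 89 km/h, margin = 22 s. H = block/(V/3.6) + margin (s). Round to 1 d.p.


V = 89 / 3.6 = 24.7222 m/s
Block traversal time = 2121 / 24.7222 = 85.7933 s
Headway = 85.7933 + 22
Headway = 107.8 s

107.8


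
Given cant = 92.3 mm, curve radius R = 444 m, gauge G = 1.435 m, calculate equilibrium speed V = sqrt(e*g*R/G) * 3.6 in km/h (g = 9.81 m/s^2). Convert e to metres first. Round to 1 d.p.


Convert cant: e = 92.3 mm = 0.0923 m
V_ms = sqrt(0.0923 * 9.81 * 444 / 1.435)
V_ms = sqrt(280.157193) = 16.7379 m/s
V = 16.7379 * 3.6 = 60.3 km/h

60.3


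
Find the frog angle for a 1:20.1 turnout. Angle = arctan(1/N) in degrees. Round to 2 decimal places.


1/N = 1/20.1 = 0.049751
angle = arctan(0.049751) = 0.04971 rad
angle = 0.04971 * 180/pi = 2.85 degrees

2.85


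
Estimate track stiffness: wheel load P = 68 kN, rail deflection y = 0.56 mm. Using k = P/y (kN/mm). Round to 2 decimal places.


Track stiffness k = P / y
k = 68 / 0.56
k = 121.43 kN/mm

121.43


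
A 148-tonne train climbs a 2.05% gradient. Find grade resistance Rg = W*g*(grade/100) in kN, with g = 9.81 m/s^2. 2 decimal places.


Rg = W * 9.81 * grade / 100
Rg = 148 * 9.81 * 2.05 / 100
Rg = 1451.88 * 0.0205
Rg = 29.76 kN

29.76


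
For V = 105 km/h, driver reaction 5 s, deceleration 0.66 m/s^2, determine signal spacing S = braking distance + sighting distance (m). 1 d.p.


V = 105 / 3.6 = 29.1667 m/s
Braking distance = 29.1667^2 / (2*0.66) = 644.4655 m
Sighting distance = 29.1667 * 5 = 145.8333 m
S = 644.4655 + 145.8333 = 790.3 m

790.3


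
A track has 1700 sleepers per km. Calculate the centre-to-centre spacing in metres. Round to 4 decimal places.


Spacing = 1000 m / number of sleepers
Spacing = 1000 / 1700
Spacing = 0.5882 m

0.5882


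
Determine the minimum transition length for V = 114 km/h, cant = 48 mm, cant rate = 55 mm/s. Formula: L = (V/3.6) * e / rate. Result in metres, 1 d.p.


Convert speed: V = 114 / 3.6 = 31.6667 m/s
L = 31.6667 * 48 / 55
L = 1520.0 / 55
L = 27.6 m

27.6


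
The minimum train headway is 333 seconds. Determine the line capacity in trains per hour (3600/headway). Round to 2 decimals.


Capacity = 3600 / headway
Capacity = 3600 / 333
Capacity = 10.81 trains/hour

10.81


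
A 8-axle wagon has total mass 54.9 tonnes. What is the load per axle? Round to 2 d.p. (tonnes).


Load per axle = total weight / number of axles
Load = 54.9 / 8
Load = 6.86 tonnes

6.86


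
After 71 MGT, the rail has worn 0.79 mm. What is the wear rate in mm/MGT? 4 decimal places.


Wear rate = total wear / cumulative tonnage
Rate = 0.79 / 71
Rate = 0.0111 mm/MGT

0.0111


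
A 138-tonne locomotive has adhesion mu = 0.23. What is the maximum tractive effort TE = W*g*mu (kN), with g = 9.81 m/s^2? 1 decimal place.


TE_max = W * g * mu
TE_max = 138 * 9.81 * 0.23
TE_max = 1353.78 * 0.23
TE_max = 311.4 kN

311.4


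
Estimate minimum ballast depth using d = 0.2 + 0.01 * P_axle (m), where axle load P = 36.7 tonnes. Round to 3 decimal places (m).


d = 0.2 + 0.01 * 36.7
d = 0.2 + 0.367
d = 0.567 m

0.567


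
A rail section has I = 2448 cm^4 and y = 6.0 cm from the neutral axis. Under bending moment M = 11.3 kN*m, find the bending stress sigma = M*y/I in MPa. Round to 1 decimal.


Convert units:
M = 11.3 kN*m = 11300000 N*mm
y = 6.0 cm = 60 mm
I = 2448 cm^4 = 24480000 mm^4
sigma = 11300000 * 60 / 24480000
sigma = 27.7 MPa

27.7


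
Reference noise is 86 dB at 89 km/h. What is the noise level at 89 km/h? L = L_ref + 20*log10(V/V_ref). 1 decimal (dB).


V/V_ref = 89 / 89 = 1.0
log10(1.0) = 0.0
20 * 0.0 = 0.0
L = 86 + 0.0 = 86.0 dB

86.0


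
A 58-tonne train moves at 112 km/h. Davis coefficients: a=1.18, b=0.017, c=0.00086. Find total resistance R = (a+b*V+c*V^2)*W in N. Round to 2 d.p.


b*V = 0.017 * 112 = 1.904
c*V^2 = 0.00086 * 12544 = 10.78784
R_per_t = 1.18 + 1.904 + 10.78784 = 13.87184 N/t
R_total = 13.87184 * 58 = 804.57 N

804.57


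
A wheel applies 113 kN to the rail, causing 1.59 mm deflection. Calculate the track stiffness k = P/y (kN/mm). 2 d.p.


Track stiffness k = P / y
k = 113 / 1.59
k = 71.07 kN/mm

71.07


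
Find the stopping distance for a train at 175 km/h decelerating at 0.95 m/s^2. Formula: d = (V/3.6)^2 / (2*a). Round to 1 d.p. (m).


Convert speed: V = 175 / 3.6 = 48.6111 m/s
V^2 = 2363.0401
d = 2363.0401 / (2 * 0.95)
d = 2363.0401 / 1.9
d = 1243.7 m

1243.7


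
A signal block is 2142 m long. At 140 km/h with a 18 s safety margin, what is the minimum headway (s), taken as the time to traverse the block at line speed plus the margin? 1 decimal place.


V = 140 / 3.6 = 38.8889 m/s
Block traversal time = 2142 / 38.8889 = 55.08 s
Headway = 55.08 + 18
Headway = 73.1 s

73.1


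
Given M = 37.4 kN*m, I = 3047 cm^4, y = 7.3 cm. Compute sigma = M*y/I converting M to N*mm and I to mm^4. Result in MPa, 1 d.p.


Convert units:
M = 37.4 kN*m = 37400000 N*mm
y = 7.3 cm = 73 mm
I = 3047 cm^4 = 30470000 mm^4
sigma = 37400000 * 73 / 30470000
sigma = 89.6 MPa

89.6


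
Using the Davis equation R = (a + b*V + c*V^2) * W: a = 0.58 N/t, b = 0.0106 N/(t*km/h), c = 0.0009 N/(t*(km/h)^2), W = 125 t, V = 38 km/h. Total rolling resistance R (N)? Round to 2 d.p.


b*V = 0.0106 * 38 = 0.4028
c*V^2 = 0.0009 * 1444 = 1.2996
R_per_t = 0.58 + 0.4028 + 1.2996 = 2.2824 N/t
R_total = 2.2824 * 125 = 285.30 N

285.30


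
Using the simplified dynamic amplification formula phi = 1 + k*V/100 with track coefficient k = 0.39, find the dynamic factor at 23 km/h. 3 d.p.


phi = 1 + k * V / 100
phi = 1 + 0.39 * 23 / 100
phi = 1 + 0.0897
phi = 1.090

1.090


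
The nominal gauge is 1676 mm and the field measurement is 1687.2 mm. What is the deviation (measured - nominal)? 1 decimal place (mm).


Deviation = measured - nominal
Deviation = 1687.2 - 1676
Deviation = 11.2 mm

11.2


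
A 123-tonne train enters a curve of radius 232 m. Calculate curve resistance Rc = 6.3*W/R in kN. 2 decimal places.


Rc = 6.3 * W / R
Rc = 6.3 * 123 / 232
Rc = 774.9 / 232
Rc = 3.34 kN

3.34


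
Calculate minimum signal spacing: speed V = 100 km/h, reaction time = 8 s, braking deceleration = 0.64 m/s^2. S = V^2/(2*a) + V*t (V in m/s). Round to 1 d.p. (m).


V = 100 / 3.6 = 27.7778 m/s
Braking distance = 27.7778^2 / (2*0.64) = 602.8164 m
Sighting distance = 27.7778 * 8 = 222.2222 m
S = 602.8164 + 222.2222 = 825.0 m

825.0


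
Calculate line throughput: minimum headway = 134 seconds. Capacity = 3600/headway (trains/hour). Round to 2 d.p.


Capacity = 3600 / headway
Capacity = 3600 / 134
Capacity = 26.87 trains/hour

26.87


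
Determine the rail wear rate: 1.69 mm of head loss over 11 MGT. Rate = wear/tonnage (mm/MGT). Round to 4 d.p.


Wear rate = total wear / cumulative tonnage
Rate = 1.69 / 11
Rate = 0.1536 mm/MGT

0.1536


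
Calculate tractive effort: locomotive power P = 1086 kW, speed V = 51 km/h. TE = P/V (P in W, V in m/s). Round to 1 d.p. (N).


Convert: P = 1086 kW = 1086000 W
V = 51 / 3.6 = 14.1667 m/s
TE = 1086000 / 14.1667
TE = 76658.8 N

76658.8


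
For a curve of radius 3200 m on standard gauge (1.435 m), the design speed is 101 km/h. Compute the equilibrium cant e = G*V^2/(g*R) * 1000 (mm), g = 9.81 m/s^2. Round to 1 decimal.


Convert speed: V = 101 / 3.6 = 28.0556 m/s
Apply formula: e = 1.435 * 28.0556^2 / (9.81 * 3200)
e = 1.435 * 787.1142 / 31392.0
e = 0.035981 m = 36.0 mm

36.0


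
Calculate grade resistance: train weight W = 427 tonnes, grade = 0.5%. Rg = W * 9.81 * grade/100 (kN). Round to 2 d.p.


Rg = W * 9.81 * grade / 100
Rg = 427 * 9.81 * 0.5 / 100
Rg = 4188.87 * 0.005
Rg = 20.94 kN

20.94


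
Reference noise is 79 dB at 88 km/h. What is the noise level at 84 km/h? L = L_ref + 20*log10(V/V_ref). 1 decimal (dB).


V/V_ref = 84 / 88 = 0.954545
log10(0.954545) = -0.020203
20 * -0.020203 = -0.4041
L = 79 + -0.4041 = 78.6 dB

78.6


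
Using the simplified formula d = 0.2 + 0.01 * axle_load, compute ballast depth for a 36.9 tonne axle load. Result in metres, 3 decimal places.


d = 0.2 + 0.01 * 36.9
d = 0.2 + 0.369
d = 0.569 m

0.569


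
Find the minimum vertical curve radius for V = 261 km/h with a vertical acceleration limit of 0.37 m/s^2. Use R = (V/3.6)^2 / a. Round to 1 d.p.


Convert speed: V = 261 / 3.6 = 72.5 m/s
V^2 = 5256.25 m^2/s^2
R_v = 5256.25 / 0.37
R_v = 14206.1 m

14206.1


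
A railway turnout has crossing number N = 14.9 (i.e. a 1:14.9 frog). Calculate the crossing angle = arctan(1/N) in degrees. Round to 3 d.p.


1/N = 1/14.9 = 0.067114
angle = arctan(0.067114) = 0.067014 rad
angle = 0.067014 * 180/pi = 3.840 degrees

3.840


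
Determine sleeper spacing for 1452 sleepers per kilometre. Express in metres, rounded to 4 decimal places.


Spacing = 1000 m / number of sleepers
Spacing = 1000 / 1452
Spacing = 0.6887 m

0.6887


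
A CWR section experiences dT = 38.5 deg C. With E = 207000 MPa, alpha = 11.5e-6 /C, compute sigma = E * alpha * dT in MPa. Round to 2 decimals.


sigma = E * alpha * dT
sigma = 207000 * 11.5e-6 * 38.5
sigma = 2.3805 * 38.5
sigma = 91.65 MPa

91.65


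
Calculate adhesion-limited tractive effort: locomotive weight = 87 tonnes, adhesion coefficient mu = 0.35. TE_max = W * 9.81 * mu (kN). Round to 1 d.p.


TE_max = W * g * mu
TE_max = 87 * 9.81 * 0.35
TE_max = 853.47 * 0.35
TE_max = 298.7 kN

298.7


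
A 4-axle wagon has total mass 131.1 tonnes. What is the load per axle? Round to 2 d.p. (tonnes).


Load per axle = total weight / number of axles
Load = 131.1 / 4
Load = 32.78 tonnes

32.78


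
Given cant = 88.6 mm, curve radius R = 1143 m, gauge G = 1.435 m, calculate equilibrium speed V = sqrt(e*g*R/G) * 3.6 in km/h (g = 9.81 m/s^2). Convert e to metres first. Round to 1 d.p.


Convert cant: e = 88.6 mm = 0.0886 m
V_ms = sqrt(0.0886 * 9.81 * 1143 / 1.435)
V_ms = sqrt(692.304347) = 26.3117 m/s
V = 26.3117 * 3.6 = 94.7 km/h

94.7


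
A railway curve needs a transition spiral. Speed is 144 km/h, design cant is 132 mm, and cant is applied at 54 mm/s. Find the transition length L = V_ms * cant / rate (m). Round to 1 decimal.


Convert speed: V = 144 / 3.6 = 40.0 m/s
L = 40.0 * 132 / 54
L = 5280.0 / 54
L = 97.8 m

97.8


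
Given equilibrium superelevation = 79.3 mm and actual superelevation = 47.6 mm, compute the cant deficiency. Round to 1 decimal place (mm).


Cant deficiency = equilibrium cant - actual cant
CD = 79.3 - 47.6
CD = 31.7 mm

31.7


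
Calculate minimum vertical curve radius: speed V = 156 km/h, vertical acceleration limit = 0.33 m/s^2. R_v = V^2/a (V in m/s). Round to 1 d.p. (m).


Convert speed: V = 156 / 3.6 = 43.3333 m/s
V^2 = 1877.7778 m^2/s^2
R_v = 1877.7778 / 0.33
R_v = 5690.2 m

5690.2


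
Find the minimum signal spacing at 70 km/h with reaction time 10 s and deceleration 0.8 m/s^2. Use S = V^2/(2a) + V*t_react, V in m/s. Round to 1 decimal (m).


V = 70 / 3.6 = 19.4444 m/s
Braking distance = 19.4444^2 / (2*0.8) = 236.304 m
Sighting distance = 19.4444 * 10 = 194.4444 m
S = 236.304 + 194.4444 = 430.7 m

430.7


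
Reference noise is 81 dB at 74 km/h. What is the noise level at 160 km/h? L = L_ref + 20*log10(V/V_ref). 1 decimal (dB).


V/V_ref = 160 / 74 = 2.162162
log10(2.162162) = 0.334888
20 * 0.334888 = 6.6978
L = 81 + 6.6978 = 87.7 dB

87.7


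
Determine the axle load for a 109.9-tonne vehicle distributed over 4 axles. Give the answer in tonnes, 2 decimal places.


Load per axle = total weight / number of axles
Load = 109.9 / 4
Load = 27.48 tonnes

27.48


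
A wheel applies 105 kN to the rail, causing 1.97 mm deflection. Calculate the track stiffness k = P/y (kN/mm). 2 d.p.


Track stiffness k = P / y
k = 105 / 1.97
k = 53.30 kN/mm

53.30


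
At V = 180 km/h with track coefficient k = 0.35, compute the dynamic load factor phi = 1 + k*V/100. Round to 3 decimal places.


phi = 1 + k * V / 100
phi = 1 + 0.35 * 180 / 100
phi = 1 + 0.63
phi = 1.630

1.630


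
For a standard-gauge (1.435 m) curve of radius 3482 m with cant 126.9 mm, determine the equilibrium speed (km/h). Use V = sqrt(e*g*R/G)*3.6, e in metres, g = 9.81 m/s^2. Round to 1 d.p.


Convert cant: e = 126.9 mm = 0.1269 m
V_ms = sqrt(0.1269 * 9.81 * 3482 / 1.435)
V_ms = sqrt(3020.699302) = 54.9609 m/s
V = 54.9609 * 3.6 = 197.9 km/h

197.9


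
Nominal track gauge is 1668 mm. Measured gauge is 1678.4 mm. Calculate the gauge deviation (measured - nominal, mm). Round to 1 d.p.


Deviation = measured - nominal
Deviation = 1678.4 - 1668
Deviation = 10.4 mm

10.4


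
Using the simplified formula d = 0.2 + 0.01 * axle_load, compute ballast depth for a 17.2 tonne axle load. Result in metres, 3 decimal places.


d = 0.2 + 0.01 * 17.2
d = 0.2 + 0.172
d = 0.372 m

0.372


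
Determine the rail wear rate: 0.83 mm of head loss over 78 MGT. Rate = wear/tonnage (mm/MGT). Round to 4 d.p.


Wear rate = total wear / cumulative tonnage
Rate = 0.83 / 78
Rate = 0.0106 mm/MGT

0.0106


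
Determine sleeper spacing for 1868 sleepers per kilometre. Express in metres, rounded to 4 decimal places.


Spacing = 1000 m / number of sleepers
Spacing = 1000 / 1868
Spacing = 0.5353 m

0.5353


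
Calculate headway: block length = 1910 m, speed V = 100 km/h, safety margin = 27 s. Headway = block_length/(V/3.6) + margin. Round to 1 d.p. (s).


V = 100 / 3.6 = 27.7778 m/s
Block traversal time = 1910 / 27.7778 = 68.76 s
Headway = 68.76 + 27
Headway = 95.8 s

95.8


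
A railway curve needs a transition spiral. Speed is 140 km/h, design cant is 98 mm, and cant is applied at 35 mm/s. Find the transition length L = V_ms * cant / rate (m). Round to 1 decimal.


Convert speed: V = 140 / 3.6 = 38.8889 m/s
L = 38.8889 * 98 / 35
L = 3811.1111 / 35
L = 108.9 m

108.9


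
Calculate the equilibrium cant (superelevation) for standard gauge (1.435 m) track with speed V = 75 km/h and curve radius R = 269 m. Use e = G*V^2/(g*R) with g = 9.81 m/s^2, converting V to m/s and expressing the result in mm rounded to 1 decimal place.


Convert speed: V = 75 / 3.6 = 20.8333 m/s
Apply formula: e = 1.435 * 20.8333^2 / (9.81 * 269)
e = 1.435 * 434.0278 / 2638.89
e = 0.23602 m = 236.0 mm

236.0


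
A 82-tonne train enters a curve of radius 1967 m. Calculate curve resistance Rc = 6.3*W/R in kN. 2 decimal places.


Rc = 6.3 * W / R
Rc = 6.3 * 82 / 1967
Rc = 516.6 / 1967
Rc = 0.26 kN

0.26


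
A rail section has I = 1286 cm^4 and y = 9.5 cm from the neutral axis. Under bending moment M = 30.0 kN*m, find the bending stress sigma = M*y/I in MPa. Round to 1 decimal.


Convert units:
M = 30.0 kN*m = 30000000 N*mm
y = 9.5 cm = 95 mm
I = 1286 cm^4 = 12860000 mm^4
sigma = 30000000 * 95 / 12860000
sigma = 221.6 MPa

221.6


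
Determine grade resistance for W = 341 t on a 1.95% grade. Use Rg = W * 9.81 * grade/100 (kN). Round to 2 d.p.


Rg = W * 9.81 * grade / 100
Rg = 341 * 9.81 * 1.95 / 100
Rg = 3345.21 * 0.0195
Rg = 65.23 kN

65.23


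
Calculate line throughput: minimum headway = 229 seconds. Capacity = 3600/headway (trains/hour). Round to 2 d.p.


Capacity = 3600 / headway
Capacity = 3600 / 229
Capacity = 15.72 trains/hour

15.72


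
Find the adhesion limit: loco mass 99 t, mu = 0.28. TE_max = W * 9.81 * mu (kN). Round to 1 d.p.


TE_max = W * g * mu
TE_max = 99 * 9.81 * 0.28
TE_max = 971.19 * 0.28
TE_max = 271.9 kN

271.9


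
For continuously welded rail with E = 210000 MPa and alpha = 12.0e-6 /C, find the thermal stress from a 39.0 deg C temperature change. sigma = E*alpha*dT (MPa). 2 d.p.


sigma = E * alpha * dT
sigma = 210000 * 12.0e-6 * 39.0
sigma = 2.52 * 39.0
sigma = 98.28 MPa

98.28


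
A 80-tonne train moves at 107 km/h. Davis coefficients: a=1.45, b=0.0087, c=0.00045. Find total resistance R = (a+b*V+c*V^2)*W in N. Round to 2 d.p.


b*V = 0.0087 * 107 = 0.9309
c*V^2 = 0.00045 * 11449 = 5.15205
R_per_t = 1.45 + 0.9309 + 5.15205 = 7.53295 N/t
R_total = 7.53295 * 80 = 602.64 N

602.64


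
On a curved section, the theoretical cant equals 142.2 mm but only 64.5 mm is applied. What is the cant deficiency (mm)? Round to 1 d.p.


Cant deficiency = equilibrium cant - actual cant
CD = 142.2 - 64.5
CD = 77.7 mm

77.7


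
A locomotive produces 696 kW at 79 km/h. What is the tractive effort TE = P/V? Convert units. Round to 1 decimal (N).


Convert: P = 696 kW = 696000 W
V = 79 / 3.6 = 21.9444 m/s
TE = 696000 / 21.9444
TE = 31716.5 N

31716.5


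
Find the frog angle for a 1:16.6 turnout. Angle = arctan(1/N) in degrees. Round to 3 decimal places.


1/N = 1/16.6 = 0.060241
angle = arctan(0.060241) = 0.060168 rad
angle = 0.060168 * 180/pi = 3.447 degrees

3.447


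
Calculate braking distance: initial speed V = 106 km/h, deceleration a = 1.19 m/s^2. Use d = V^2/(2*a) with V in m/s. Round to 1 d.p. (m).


Convert speed: V = 106 / 3.6 = 29.4444 m/s
V^2 = 866.9753
d = 866.9753 / (2 * 1.19)
d = 866.9753 / 2.38
d = 364.3 m

364.3


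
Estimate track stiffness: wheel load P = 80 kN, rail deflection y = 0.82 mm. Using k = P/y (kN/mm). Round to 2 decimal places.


Track stiffness k = P / y
k = 80 / 0.82
k = 97.56 kN/mm

97.56


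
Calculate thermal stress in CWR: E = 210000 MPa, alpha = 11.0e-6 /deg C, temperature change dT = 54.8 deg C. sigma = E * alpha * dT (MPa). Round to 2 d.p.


sigma = E * alpha * dT
sigma = 210000 * 11.0e-6 * 54.8
sigma = 2.31 * 54.8
sigma = 126.59 MPa

126.59


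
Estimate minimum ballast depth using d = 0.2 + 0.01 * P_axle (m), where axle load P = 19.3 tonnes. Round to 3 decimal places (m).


d = 0.2 + 0.01 * 19.3
d = 0.2 + 0.193
d = 0.393 m

0.393


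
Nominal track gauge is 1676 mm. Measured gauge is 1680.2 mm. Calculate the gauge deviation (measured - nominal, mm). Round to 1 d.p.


Deviation = measured - nominal
Deviation = 1680.2 - 1676
Deviation = 4.2 mm

4.2


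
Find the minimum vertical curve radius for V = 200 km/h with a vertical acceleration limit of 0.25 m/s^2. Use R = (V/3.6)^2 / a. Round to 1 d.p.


Convert speed: V = 200 / 3.6 = 55.5556 m/s
V^2 = 3086.4198 m^2/s^2
R_v = 3086.4198 / 0.25
R_v = 12345.7 m

12345.7


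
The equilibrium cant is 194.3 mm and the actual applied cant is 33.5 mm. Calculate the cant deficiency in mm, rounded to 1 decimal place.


Cant deficiency = equilibrium cant - actual cant
CD = 194.3 - 33.5
CD = 160.8 mm

160.8


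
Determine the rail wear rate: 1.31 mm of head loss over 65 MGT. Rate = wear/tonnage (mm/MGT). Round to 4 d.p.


Wear rate = total wear / cumulative tonnage
Rate = 1.31 / 65
Rate = 0.0202 mm/MGT

0.0202


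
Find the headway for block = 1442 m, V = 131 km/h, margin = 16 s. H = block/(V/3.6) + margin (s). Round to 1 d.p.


V = 131 / 3.6 = 36.3889 m/s
Block traversal time = 1442 / 36.3889 = 39.6275 s
Headway = 39.6275 + 16
Headway = 55.6 s

55.6


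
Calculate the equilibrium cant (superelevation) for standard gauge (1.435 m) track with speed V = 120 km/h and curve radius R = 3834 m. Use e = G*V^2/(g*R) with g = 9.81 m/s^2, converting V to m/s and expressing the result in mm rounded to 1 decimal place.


Convert speed: V = 120 / 3.6 = 33.3333 m/s
Apply formula: e = 1.435 * 33.3333^2 / (9.81 * 3834)
e = 1.435 * 1111.1111 / 37611.54
e = 0.042392 m = 42.4 mm

42.4


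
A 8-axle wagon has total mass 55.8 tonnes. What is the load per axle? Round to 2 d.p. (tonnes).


Load per axle = total weight / number of axles
Load = 55.8 / 8
Load = 6.98 tonnes

6.98


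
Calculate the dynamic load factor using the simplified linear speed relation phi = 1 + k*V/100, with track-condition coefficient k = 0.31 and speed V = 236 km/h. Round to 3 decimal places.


phi = 1 + k * V / 100
phi = 1 + 0.31 * 236 / 100
phi = 1 + 0.7316
phi = 1.732

1.732


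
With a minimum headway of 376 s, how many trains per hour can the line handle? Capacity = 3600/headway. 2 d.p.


Capacity = 3600 / headway
Capacity = 3600 / 376
Capacity = 9.57 trains/hour

9.57


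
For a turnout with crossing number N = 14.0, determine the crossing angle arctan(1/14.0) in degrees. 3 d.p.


1/N = 1/14.0 = 0.071429
angle = arctan(0.071429) = 0.071307 rad
angle = 0.071307 * 180/pi = 4.086 degrees

4.086


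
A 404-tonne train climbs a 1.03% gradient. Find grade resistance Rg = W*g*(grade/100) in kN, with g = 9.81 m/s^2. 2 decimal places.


Rg = W * 9.81 * grade / 100
Rg = 404 * 9.81 * 1.03 / 100
Rg = 3963.24 * 0.0103
Rg = 40.82 kN

40.82


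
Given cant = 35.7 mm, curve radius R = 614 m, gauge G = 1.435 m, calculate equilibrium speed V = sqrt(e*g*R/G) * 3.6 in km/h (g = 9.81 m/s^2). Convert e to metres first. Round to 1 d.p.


Convert cant: e = 35.7 mm = 0.0357 m
V_ms = sqrt(0.0357 * 9.81 * 614 / 1.435)
V_ms = sqrt(149.848946) = 12.2413 m/s
V = 12.2413 * 3.6 = 44.1 km/h

44.1


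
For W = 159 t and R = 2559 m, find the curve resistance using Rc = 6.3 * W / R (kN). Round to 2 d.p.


Rc = 6.3 * W / R
Rc = 6.3 * 159 / 2559
Rc = 1001.7 / 2559
Rc = 0.39 kN

0.39


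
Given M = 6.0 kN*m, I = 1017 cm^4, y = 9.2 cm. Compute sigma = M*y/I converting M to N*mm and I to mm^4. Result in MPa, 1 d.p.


Convert units:
M = 6.0 kN*m = 6000000 N*mm
y = 9.2 cm = 92 mm
I = 1017 cm^4 = 10170000 mm^4
sigma = 6000000 * 92 / 10170000
sigma = 54.3 MPa

54.3


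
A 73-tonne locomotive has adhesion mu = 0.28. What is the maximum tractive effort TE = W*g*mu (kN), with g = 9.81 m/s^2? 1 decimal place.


TE_max = W * g * mu
TE_max = 73 * 9.81 * 0.28
TE_max = 716.13 * 0.28
TE_max = 200.5 kN

200.5


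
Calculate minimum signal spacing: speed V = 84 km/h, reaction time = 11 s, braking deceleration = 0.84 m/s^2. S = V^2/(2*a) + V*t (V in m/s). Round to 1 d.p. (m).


V = 84 / 3.6 = 23.3333 m/s
Braking distance = 23.3333^2 / (2*0.84) = 324.0741 m
Sighting distance = 23.3333 * 11 = 256.6667 m
S = 324.0741 + 256.6667 = 580.7 m

580.7


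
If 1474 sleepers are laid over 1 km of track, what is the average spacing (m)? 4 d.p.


Spacing = 1000 m / number of sleepers
Spacing = 1000 / 1474
Spacing = 0.6784 m

0.6784


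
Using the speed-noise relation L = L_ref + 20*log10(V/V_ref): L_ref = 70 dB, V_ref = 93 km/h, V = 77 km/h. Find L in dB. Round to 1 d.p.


V/V_ref = 77 / 93 = 0.827957
log10(0.827957) = -0.081992
20 * -0.081992 = -1.6398
L = 70 + -1.6398 = 68.4 dB

68.4


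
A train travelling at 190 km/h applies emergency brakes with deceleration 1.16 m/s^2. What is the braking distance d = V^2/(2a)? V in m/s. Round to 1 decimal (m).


Convert speed: V = 190 / 3.6 = 52.7778 m/s
V^2 = 2785.4938
d = 2785.4938 / (2 * 1.16)
d = 2785.4938 / 2.32
d = 1200.6 m

1200.6


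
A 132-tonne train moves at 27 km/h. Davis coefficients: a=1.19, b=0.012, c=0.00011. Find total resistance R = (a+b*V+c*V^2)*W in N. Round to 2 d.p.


b*V = 0.012 * 27 = 0.324
c*V^2 = 0.00011 * 729 = 0.08019
R_per_t = 1.19 + 0.324 + 0.08019 = 1.59419 N/t
R_total = 1.59419 * 132 = 210.43 N

210.43


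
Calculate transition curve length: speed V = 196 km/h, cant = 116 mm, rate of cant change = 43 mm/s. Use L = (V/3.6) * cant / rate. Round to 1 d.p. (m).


Convert speed: V = 196 / 3.6 = 54.4444 m/s
L = 54.4444 * 116 / 43
L = 6315.5556 / 43
L = 146.9 m

146.9


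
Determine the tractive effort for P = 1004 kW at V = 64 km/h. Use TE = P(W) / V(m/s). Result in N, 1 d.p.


Convert: P = 1004 kW = 1004000 W
V = 64 / 3.6 = 17.7778 m/s
TE = 1004000 / 17.7778
TE = 56475.0 N

56475.0


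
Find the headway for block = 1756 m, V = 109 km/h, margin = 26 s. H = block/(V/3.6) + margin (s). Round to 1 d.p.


V = 109 / 3.6 = 30.2778 m/s
Block traversal time = 1756 / 30.2778 = 57.9963 s
Headway = 57.9963 + 26
Headway = 84.0 s

84.0


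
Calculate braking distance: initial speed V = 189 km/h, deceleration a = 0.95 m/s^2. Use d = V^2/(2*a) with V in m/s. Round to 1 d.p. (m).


Convert speed: V = 189 / 3.6 = 52.5 m/s
V^2 = 2756.25
d = 2756.25 / (2 * 0.95)
d = 2756.25 / 1.9
d = 1450.7 m

1450.7


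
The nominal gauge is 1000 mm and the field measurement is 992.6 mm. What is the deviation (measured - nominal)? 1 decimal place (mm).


Deviation = measured - nominal
Deviation = 992.6 - 1000
Deviation = -7.4 mm

-7.4


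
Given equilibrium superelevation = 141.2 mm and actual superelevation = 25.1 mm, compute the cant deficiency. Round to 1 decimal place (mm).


Cant deficiency = equilibrium cant - actual cant
CD = 141.2 - 25.1
CD = 116.1 mm

116.1


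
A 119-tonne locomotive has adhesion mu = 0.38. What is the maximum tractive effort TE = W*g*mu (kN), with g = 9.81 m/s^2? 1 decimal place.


TE_max = W * g * mu
TE_max = 119 * 9.81 * 0.38
TE_max = 1167.39 * 0.38
TE_max = 443.6 kN

443.6


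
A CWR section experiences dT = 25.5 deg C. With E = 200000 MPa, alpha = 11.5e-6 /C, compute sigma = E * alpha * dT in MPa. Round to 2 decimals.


sigma = E * alpha * dT
sigma = 200000 * 11.5e-6 * 25.5
sigma = 2.3 * 25.5
sigma = 58.65 MPa

58.65


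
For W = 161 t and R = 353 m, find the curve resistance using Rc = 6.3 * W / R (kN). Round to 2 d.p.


Rc = 6.3 * W / R
Rc = 6.3 * 161 / 353
Rc = 1014.3 / 353
Rc = 2.87 kN

2.87


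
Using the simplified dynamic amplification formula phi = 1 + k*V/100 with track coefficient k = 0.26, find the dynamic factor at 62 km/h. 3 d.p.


phi = 1 + k * V / 100
phi = 1 + 0.26 * 62 / 100
phi = 1 + 0.1612
phi = 1.161

1.161


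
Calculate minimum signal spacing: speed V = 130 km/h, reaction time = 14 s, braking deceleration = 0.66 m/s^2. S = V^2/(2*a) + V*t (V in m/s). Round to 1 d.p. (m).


V = 130 / 3.6 = 36.1111 m/s
Braking distance = 36.1111^2 / (2*0.66) = 987.8881 m
Sighting distance = 36.1111 * 14 = 505.5556 m
S = 987.8881 + 505.5556 = 1493.4 m

1493.4


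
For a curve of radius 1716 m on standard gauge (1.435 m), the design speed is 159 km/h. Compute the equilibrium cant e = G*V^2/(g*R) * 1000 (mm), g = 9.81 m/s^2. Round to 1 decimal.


Convert speed: V = 159 / 3.6 = 44.1667 m/s
Apply formula: e = 1.435 * 44.1667^2 / (9.81 * 1716)
e = 1.435 * 1950.6944 / 16833.96
e = 0.166286 m = 166.3 mm

166.3


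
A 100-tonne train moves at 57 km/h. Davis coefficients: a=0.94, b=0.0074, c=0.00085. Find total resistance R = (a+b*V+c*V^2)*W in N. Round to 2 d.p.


b*V = 0.0074 * 57 = 0.4218
c*V^2 = 0.00085 * 3249 = 2.76165
R_per_t = 0.94 + 0.4218 + 2.76165 = 4.12345 N/t
R_total = 4.12345 * 100 = 412.35 N

412.35


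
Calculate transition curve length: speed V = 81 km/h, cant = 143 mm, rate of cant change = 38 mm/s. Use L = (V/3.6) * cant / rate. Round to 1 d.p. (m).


Convert speed: V = 81 / 3.6 = 22.5 m/s
L = 22.5 * 143 / 38
L = 3217.5 / 38
L = 84.7 m

84.7


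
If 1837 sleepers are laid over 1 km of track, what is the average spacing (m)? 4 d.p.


Spacing = 1000 m / number of sleepers
Spacing = 1000 / 1837
Spacing = 0.5444 m

0.5444


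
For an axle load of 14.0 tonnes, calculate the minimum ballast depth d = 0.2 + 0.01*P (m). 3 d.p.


d = 0.2 + 0.01 * 14.0
d = 0.2 + 0.14
d = 0.340 m

0.340


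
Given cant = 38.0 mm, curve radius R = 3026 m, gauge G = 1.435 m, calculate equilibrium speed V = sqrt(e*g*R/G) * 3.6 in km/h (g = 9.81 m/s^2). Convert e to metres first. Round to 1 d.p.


Convert cant: e = 38.0 mm = 0.0380 m
V_ms = sqrt(0.0380 * 9.81 * 3026 / 1.435)
V_ms = sqrt(786.085213) = 28.0372 m/s
V = 28.0372 * 3.6 = 100.9 km/h

100.9


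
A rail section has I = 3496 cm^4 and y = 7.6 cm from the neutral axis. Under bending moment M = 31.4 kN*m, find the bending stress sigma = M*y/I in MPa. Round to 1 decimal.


Convert units:
M = 31.4 kN*m = 31400000 N*mm
y = 7.6 cm = 76 mm
I = 3496 cm^4 = 34960000 mm^4
sigma = 31400000 * 76 / 34960000
sigma = 68.3 MPa

68.3
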